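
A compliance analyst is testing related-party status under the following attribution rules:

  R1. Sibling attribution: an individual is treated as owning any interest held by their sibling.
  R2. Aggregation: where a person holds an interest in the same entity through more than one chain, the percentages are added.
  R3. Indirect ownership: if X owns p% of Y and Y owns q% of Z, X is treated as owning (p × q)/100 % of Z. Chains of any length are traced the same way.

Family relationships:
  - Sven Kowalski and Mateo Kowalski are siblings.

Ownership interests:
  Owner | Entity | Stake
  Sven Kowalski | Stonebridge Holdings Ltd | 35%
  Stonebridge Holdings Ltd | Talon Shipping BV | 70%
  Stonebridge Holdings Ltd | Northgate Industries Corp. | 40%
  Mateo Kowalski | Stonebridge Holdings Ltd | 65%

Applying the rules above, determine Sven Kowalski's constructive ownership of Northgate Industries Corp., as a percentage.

By sibling attribution (R1), Sven Kowalski is treated as also owning Mateo Kowalski's interest in Stonebridge Holdings Ltd, giving 35% + 65% = 100%.
Chain via Stonebridge Holdings Ltd (R3): 100% × 40% = 40% of Northgate Industries Corp.

40%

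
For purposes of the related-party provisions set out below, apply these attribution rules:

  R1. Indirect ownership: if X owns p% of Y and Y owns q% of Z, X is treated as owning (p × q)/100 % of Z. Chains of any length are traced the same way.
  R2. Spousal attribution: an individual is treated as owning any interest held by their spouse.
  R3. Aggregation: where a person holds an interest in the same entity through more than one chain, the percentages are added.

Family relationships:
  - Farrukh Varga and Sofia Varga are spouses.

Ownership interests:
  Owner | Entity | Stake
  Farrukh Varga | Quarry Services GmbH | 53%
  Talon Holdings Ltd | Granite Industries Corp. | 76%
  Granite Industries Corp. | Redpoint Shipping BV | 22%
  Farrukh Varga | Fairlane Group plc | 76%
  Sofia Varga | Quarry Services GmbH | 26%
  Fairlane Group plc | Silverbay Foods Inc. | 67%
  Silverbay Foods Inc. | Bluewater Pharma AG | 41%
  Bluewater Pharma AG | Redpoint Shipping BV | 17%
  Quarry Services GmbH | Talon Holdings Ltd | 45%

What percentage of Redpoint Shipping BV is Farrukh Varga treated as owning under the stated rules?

9.493084%

By spousal attribution (R2), Farrukh Varga is treated as also owning Sofia Varga's interest in Quarry Services GmbH, giving 53% + 26% = 79%.
Chain via Fairlane Group plc → Silverbay Foods Inc. → Bluewater Pharma AG (R1): 76% × 67% × 41% × 17% = 3.549124% of Redpoint Shipping BV.
Chain via Quarry Services GmbH → Talon Holdings Ltd → Granite Industries Corp. (R1): 79% × 45% × 76% × 22% = 5.94396% of Redpoint Shipping BV.
Aggregating (R3): 3.549124% + 5.94396% = 9.493084%.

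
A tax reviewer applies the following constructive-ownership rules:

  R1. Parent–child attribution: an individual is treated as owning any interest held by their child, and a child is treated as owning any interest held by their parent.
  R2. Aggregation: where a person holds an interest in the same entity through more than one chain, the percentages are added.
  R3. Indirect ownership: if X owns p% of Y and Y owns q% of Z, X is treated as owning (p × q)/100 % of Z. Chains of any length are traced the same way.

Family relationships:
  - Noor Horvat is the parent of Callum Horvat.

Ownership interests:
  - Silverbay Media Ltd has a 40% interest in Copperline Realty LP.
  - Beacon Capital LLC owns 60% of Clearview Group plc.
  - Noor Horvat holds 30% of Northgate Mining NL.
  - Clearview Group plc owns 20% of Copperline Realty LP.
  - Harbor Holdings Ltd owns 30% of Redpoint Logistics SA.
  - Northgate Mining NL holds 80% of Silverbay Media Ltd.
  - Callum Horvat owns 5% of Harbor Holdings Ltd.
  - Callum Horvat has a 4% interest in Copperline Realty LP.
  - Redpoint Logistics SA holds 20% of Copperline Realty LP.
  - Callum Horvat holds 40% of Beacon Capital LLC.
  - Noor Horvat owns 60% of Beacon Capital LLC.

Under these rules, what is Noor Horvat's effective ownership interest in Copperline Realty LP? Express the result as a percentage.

25.9%

By parent–child attribution (R1), Noor Horvat is treated as also owning Callum Horvat's interest in Beacon Capital LLC, giving 60% + 40% = 100%.
By parent–child attribution (R1), Noor Horvat is treated as owning Callum Horvat's 5% interest in Harbor Holdings Ltd.
By parent–child attribution (R1), Noor Horvat is treated as owning Callum Horvat's 4% interest in Copperline Realty LP.
Chain via Beacon Capital LLC → Clearview Group plc (R3): 100% × 60% × 20% = 12% of Copperline Realty LP.
Chain via Northgate Mining NL → Silverbay Media Ltd (R3): 30% × 80% × 40% = 9.6% of Copperline Realty LP.
Chain via Harbor Holdings Ltd → Redpoint Logistics SA (R3): 5% × 30% × 20% = 0.3% of Copperline Realty LP.
Direct interest in Copperline Realty LP: 4%.
Aggregating (R2): 12% + 9.6% + 0.3% + 4% = 25.9%.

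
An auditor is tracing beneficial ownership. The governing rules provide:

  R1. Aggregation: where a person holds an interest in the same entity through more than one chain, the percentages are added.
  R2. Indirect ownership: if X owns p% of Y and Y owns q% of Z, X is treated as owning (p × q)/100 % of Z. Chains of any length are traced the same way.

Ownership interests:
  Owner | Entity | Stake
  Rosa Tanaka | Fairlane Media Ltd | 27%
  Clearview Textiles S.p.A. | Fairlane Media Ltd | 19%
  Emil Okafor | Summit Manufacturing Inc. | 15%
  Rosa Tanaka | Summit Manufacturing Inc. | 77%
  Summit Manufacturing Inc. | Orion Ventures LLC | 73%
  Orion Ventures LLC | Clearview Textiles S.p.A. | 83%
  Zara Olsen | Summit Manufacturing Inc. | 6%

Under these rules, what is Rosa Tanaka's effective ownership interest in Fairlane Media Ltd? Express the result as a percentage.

35.864317%

Chain via Summit Manufacturing Inc. → Orion Ventures LLC → Clearview Textiles S.p.A. (R2): 77% × 73% × 83% × 19% = 8.864317% of Fairlane Media Ltd.
Direct interest in Fairlane Media Ltd: 27%.
Aggregating (R1): 8.864317% + 27% = 35.864317%.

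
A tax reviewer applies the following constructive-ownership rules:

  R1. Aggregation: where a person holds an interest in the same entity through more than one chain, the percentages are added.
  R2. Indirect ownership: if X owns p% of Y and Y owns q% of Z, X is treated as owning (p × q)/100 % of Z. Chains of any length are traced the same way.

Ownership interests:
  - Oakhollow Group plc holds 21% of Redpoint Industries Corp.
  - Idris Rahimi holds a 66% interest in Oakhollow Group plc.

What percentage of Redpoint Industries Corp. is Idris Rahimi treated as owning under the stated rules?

13.86%

Chain via Oakhollow Group plc (R2): 66% × 21% = 13.86% of Redpoint Industries Corp.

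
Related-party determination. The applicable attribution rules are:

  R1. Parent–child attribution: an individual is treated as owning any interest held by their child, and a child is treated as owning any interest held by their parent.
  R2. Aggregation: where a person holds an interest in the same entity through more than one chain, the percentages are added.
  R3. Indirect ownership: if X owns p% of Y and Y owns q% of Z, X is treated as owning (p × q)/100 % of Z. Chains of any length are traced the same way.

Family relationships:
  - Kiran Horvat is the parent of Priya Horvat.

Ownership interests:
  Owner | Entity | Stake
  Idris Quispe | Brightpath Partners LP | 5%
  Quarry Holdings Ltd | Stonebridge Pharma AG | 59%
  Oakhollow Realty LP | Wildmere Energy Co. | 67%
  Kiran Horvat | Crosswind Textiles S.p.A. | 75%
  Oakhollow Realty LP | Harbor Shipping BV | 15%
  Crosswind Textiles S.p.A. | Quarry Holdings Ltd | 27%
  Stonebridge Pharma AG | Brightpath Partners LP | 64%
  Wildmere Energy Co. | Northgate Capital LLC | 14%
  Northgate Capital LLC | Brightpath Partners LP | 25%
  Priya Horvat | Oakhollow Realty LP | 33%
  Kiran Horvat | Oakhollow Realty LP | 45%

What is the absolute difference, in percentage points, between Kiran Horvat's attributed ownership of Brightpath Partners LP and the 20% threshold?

By parent–child attribution (R1), Kiran Horvat is treated as also owning Priya Horvat's interest in Oakhollow Realty LP, giving 45% + 33% = 78%.
Chain via Crosswind Textiles S.p.A. → Quarry Holdings Ltd → Stonebridge Pharma AG (R3): 75% × 27% × 59% × 64% = 7.6464% of Brightpath Partners LP.
Chain via Oakhollow Realty LP → Wildmere Energy Co. → Northgate Capital LLC (R3): 78% × 67% × 14% × 25% = 1.8291% of Brightpath Partners LP.
Aggregating (R2): 7.6464% + 1.8291% = 9.4755%.
9.4755% falls short of the 20% threshold by 10.5245 percentage points.

10.5245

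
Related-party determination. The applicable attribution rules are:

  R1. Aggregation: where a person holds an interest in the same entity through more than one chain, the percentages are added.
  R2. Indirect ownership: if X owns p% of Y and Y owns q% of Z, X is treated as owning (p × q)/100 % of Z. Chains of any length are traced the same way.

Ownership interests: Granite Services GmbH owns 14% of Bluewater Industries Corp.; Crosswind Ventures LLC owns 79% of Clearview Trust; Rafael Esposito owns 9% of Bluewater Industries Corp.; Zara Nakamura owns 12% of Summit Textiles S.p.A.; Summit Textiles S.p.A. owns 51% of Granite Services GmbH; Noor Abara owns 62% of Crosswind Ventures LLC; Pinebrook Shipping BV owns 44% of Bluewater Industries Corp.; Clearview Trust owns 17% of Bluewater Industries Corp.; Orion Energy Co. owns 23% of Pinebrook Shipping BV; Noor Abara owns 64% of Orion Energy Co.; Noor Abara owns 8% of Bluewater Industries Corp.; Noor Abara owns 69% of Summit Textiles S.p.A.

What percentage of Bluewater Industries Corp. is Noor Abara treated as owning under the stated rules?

27.73%

Chain via Crosswind Ventures LLC → Clearview Trust (R2): 62% × 79% × 17% = 8.3266% of Bluewater Industries Corp.
Chain via Orion Energy Co. → Pinebrook Shipping BV (R2): 64% × 23% × 44% = 6.4768% of Bluewater Industries Corp.
Chain via Summit Textiles S.p.A. → Granite Services GmbH (R2): 69% × 51% × 14% = 4.9266% of Bluewater Industries Corp.
Direct interest in Bluewater Industries Corp: 8%.
Aggregating (R1): 8.3266% + 6.4768% + 4.9266% + 8% = 27.73%.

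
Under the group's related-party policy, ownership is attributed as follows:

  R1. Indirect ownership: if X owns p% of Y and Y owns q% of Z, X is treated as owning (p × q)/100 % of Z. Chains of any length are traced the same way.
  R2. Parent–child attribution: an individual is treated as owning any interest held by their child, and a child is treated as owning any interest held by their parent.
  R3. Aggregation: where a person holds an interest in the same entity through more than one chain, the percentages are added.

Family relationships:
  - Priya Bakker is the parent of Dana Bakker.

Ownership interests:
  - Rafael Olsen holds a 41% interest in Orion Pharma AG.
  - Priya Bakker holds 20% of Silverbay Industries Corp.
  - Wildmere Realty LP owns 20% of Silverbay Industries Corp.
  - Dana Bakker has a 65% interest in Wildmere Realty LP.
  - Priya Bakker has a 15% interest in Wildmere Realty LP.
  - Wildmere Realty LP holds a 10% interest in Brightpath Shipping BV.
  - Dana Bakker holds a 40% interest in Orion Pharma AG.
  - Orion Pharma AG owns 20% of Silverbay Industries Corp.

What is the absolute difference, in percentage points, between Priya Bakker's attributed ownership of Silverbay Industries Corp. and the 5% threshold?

By parent–child attribution (R2), Priya Bakker is treated as also owning Dana Bakker's interest in Wildmere Realty LP, giving 15% + 65% = 80%.
By parent–child attribution (R2), Priya Bakker is treated as owning Dana Bakker's 40% interest in Orion Pharma AG.
Chain via Wildmere Realty LP (R1): 80% × 20% = 16% of Silverbay Industries Corp.
Direct interest in Silverbay Industries Corp: 20%.
Chain via Orion Pharma AG (R1): 40% × 20% = 8% of Silverbay Industries Corp.
Aggregating (R3): 16% + 20% + 8% = 44%.
44% exceeds the 5% threshold by 39 percentage points.

39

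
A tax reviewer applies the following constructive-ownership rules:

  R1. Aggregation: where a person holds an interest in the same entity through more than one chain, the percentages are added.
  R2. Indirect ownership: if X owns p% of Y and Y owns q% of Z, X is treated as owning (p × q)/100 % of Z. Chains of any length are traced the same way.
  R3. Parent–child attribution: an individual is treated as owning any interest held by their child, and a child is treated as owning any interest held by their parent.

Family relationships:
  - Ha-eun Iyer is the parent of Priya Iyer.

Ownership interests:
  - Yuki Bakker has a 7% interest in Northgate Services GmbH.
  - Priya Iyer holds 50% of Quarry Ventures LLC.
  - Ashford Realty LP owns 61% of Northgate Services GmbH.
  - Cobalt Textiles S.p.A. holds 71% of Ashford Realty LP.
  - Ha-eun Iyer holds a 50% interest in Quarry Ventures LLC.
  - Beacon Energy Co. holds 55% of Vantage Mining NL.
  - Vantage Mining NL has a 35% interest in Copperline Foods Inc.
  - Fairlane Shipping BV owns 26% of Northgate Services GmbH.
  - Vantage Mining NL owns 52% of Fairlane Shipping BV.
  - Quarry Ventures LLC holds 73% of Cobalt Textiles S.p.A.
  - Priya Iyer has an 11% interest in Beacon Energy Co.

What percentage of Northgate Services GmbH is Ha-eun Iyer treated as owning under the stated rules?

32.43426%

By parent–child attribution (R3), Ha-eun Iyer is treated as also owning Priya Iyer's interest in Quarry Ventures LLC, giving 50% + 50% = 100%.
By parent–child attribution (R3), Ha-eun Iyer is treated as owning Priya Iyer's 11% interest in Beacon Energy Co.
Chain via Quarry Ventures LLC → Cobalt Textiles S.p.A. → Ashford Realty LP (R2): 100% × 73% × 71% × 61% = 31.6163% of Northgate Services GmbH.
Chain via Beacon Energy Co. → Vantage Mining NL → Fairlane Shipping BV (R2): 11% × 55% × 52% × 26% = 0.81796% of Northgate Services GmbH.
Aggregating (R1): 31.6163% + 0.81796% = 32.43426%.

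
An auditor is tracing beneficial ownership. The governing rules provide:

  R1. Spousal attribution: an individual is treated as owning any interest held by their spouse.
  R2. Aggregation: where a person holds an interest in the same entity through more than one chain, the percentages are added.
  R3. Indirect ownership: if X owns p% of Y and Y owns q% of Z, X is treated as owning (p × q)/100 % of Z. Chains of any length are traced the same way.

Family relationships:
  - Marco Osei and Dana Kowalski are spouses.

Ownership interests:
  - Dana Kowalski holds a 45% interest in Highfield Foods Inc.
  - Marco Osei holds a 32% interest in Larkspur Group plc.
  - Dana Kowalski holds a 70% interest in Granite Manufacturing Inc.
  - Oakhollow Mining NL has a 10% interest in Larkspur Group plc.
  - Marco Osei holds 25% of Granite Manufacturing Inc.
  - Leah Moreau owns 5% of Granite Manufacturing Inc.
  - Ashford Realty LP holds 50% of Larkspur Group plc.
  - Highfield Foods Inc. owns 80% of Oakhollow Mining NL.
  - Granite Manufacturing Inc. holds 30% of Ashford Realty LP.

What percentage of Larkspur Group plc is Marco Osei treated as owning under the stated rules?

49.85%

By spousal attribution (R1), Marco Osei is treated as also owning Dana Kowalski's interest in Granite Manufacturing Inc, giving 25% + 70% = 95%.
By spousal attribution (R1), Marco Osei is treated as owning Dana Kowalski's 45% interest in Highfield Foods Inc.
Chain via Granite Manufacturing Inc. → Ashford Realty LP (R3): 95% × 30% × 50% = 14.25% of Larkspur Group plc.
Direct interest in Larkspur Group plc: 32%.
Chain via Highfield Foods Inc. → Oakhollow Mining NL (R3): 45% × 80% × 10% = 3.6% of Larkspur Group plc.
Aggregating (R2): 14.25% + 32% + 3.6% = 49.85%.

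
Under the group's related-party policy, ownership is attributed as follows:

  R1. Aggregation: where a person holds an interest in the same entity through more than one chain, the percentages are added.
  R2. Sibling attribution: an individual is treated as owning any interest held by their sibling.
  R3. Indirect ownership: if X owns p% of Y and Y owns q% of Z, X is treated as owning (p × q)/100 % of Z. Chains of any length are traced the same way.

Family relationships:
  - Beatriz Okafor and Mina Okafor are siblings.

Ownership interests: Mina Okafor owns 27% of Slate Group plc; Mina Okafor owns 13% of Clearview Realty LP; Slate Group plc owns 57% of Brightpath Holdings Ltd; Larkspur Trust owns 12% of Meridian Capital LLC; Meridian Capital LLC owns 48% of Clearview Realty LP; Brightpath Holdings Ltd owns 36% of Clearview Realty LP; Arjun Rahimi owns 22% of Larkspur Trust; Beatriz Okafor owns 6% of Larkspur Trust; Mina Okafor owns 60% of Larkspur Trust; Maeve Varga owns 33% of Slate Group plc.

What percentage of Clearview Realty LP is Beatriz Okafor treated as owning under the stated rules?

By sibling attribution (R2), Beatriz Okafor is treated as also owning Mina Okafor's interest in Larkspur Trust, giving 6% + 60% = 66%.
By sibling attribution (R2), Beatriz Okafor is treated as owning Mina Okafor's 27% interest in Slate Group plc.
By sibling attribution (R2), Beatriz Okafor is treated as owning Mina Okafor's 13% interest in Clearview Realty LP.
Chain via Larkspur Trust → Meridian Capital LLC (R3): 66% × 12% × 48% = 3.8016% of Clearview Realty LP.
Chain via Slate Group plc → Brightpath Holdings Ltd (R3): 27% × 57% × 36% = 5.5404% of Clearview Realty LP.
Direct interest in Clearview Realty LP: 13%.
Aggregating (R1): 3.8016% + 5.5404% + 13% = 22.342%.

22.342%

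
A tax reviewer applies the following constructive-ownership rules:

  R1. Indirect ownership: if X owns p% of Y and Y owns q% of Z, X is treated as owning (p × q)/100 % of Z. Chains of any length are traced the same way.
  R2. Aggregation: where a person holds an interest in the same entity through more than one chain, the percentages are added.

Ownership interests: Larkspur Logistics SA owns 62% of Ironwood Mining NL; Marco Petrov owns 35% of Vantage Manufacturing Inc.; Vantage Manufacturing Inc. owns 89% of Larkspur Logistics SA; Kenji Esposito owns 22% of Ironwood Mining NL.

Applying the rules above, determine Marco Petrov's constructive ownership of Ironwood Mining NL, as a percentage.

Chain via Vantage Manufacturing Inc. → Larkspur Logistics SA (R1): 35% × 89% × 62% = 19.313% of Ironwood Mining NL.

19.313%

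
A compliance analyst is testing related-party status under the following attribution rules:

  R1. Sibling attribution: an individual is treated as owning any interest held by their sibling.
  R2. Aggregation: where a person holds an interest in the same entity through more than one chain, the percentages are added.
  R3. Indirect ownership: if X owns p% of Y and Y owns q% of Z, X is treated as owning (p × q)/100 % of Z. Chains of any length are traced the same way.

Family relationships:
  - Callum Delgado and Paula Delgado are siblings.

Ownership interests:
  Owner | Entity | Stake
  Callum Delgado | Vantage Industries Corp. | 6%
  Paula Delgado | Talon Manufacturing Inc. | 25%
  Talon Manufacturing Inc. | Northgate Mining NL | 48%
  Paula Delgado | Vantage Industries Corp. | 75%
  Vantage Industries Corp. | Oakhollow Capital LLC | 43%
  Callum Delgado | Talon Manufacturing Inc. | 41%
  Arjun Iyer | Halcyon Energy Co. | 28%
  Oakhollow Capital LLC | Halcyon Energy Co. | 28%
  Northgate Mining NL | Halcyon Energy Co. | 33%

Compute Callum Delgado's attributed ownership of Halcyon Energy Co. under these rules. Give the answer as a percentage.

By sibling attribution (R1), Callum Delgado is treated as also owning Paula Delgado's interest in Vantage Industries Corp, giving 6% + 75% = 81%.
By sibling attribution (R1), Callum Delgado is treated as also owning Paula Delgado's interest in Talon Manufacturing Inc, giving 41% + 25% = 66%.
Chain via Vantage Industries Corp. → Oakhollow Capital LLC (R3): 81% × 43% × 28% = 9.7524% of Halcyon Energy Co.
Chain via Talon Manufacturing Inc. → Northgate Mining NL (R3): 66% × 48% × 33% = 10.4544% of Halcyon Energy Co.
Aggregating (R2): 9.7524% + 10.4544% = 20.2068%.

20.2068%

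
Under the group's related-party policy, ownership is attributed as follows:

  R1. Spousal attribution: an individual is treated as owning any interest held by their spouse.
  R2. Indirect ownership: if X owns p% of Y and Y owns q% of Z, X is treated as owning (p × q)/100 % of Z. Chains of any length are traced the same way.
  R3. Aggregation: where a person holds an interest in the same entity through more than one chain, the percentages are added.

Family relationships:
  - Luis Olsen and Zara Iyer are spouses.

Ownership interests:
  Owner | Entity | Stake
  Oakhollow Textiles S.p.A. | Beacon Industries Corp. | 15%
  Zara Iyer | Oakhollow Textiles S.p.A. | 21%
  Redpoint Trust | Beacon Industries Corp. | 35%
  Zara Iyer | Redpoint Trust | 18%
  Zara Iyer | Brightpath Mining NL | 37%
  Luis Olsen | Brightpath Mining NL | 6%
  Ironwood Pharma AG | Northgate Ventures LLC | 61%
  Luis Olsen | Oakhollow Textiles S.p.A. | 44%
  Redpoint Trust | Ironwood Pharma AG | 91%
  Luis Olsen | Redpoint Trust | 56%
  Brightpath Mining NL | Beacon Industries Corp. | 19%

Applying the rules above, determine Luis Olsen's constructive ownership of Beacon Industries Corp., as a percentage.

By spousal attribution (R1), Luis Olsen is treated as also owning Zara Iyer's interest in Oakhollow Textiles S.p.A, giving 44% + 21% = 65%.
By spousal attribution (R1), Luis Olsen is treated as also owning Zara Iyer's interest in Redpoint Trust, giving 56% + 18% = 74%.
By spousal attribution (R1), Luis Olsen is treated as also owning Zara Iyer's interest in Brightpath Mining NL, giving 6% + 37% = 43%.
Chain via Oakhollow Textiles S.p.A. (R2): 65% × 15% = 9.75% of Beacon Industries Corp.
Chain via Redpoint Trust (R2): 74% × 35% = 25.9% of Beacon Industries Corp.
Chain via Brightpath Mining NL (R2): 43% × 19% = 8.17% of Beacon Industries Corp.
Aggregating (R3): 9.75% + 25.9% + 8.17% = 43.82%.

43.82%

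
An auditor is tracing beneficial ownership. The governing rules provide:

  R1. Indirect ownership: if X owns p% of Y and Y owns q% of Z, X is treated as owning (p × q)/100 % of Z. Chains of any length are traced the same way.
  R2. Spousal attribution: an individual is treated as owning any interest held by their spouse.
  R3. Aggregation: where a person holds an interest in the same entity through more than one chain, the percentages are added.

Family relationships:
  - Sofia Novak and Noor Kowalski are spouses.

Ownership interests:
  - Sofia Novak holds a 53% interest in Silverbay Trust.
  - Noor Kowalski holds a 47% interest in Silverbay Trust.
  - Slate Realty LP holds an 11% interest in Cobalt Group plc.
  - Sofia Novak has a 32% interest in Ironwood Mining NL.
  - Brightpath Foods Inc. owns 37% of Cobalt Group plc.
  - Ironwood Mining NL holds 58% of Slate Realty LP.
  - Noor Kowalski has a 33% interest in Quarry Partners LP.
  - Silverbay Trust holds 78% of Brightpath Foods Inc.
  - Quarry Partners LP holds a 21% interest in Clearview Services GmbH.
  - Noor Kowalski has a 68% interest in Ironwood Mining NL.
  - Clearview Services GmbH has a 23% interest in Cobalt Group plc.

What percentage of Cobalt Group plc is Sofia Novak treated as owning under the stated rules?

36.8339%

By spousal attribution (R2), Sofia Novak is treated as also owning Noor Kowalski's interest in Silverbay Trust, giving 53% + 47% = 100%.
By spousal attribution (R2), Sofia Novak is treated as also owning Noor Kowalski's interest in Ironwood Mining NL, giving 32% + 68% = 100%.
By spousal attribution (R2), Sofia Novak is treated as owning Noor Kowalski's 33% interest in Quarry Partners LP.
Chain via Silverbay Trust → Brightpath Foods Inc. (R1): 100% × 78% × 37% = 28.86% of Cobalt Group plc.
Chain via Ironwood Mining NL → Slate Realty LP (R1): 100% × 58% × 11% = 6.38% of Cobalt Group plc.
Chain via Quarry Partners LP → Clearview Services GmbH (R1): 33% × 21% × 23% = 1.5939% of Cobalt Group plc.
Aggregating (R3): 28.86% + 6.38% + 1.5939% = 36.8339%.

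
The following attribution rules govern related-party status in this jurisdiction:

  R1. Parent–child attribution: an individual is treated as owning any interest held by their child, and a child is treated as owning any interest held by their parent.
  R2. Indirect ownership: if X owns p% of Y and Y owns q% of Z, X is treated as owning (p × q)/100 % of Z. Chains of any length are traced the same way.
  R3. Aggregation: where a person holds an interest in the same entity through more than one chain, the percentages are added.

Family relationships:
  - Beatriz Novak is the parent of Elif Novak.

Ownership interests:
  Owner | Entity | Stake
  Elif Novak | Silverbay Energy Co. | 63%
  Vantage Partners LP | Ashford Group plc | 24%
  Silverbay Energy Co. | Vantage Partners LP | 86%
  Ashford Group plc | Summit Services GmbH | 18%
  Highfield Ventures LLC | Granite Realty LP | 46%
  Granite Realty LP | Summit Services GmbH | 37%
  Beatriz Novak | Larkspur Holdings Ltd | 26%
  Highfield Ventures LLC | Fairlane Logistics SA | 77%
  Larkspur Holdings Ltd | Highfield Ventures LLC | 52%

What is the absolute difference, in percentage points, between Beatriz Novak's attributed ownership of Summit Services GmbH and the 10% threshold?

By parent–child attribution (R1), Beatriz Novak is treated as owning Elif Novak's 63% interest in Silverbay Energy Co.
Chain via Larkspur Holdings Ltd → Highfield Ventures LLC → Granite Realty LP (R2): 26% × 52% × 46% × 37% = 2.301104% of Summit Services GmbH.
Chain via Silverbay Energy Co. → Vantage Partners LP → Ashford Group plc (R2): 63% × 86% × 24% × 18% = 2.340576% of Summit Services GmbH.
Aggregating (R3): 2.301104% + 2.340576% = 4.64168%.
4.64168% falls short of the 10% threshold by 5.35832 percentage points.

5.35832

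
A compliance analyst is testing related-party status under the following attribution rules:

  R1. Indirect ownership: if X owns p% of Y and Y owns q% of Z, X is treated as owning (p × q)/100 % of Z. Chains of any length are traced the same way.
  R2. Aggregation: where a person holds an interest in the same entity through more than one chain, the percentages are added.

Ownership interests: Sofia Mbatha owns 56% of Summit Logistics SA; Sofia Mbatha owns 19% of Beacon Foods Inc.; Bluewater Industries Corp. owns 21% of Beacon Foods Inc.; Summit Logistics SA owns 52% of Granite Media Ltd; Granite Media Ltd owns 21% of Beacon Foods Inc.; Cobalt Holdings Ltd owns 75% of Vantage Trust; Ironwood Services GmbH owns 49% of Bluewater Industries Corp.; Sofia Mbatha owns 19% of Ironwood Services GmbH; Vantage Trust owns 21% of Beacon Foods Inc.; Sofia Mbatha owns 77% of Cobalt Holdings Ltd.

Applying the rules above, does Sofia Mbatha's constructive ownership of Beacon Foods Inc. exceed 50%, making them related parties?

No

Chain via Summit Logistics SA → Granite Media Ltd (R1): 56% × 52% × 21% = 6.1152% of Beacon Foods Inc.
Chain via Cobalt Holdings Ltd → Vantage Trust (R1): 77% × 75% × 21% = 12.1275% of Beacon Foods Inc.
Chain via Ironwood Services GmbH → Bluewater Industries Corp. (R1): 19% × 49% × 21% = 1.9551% of Beacon Foods Inc.
Direct interest in Beacon Foods Inc: 19%.
Aggregating (R2): 6.1152% + 12.1275% + 1.9551% + 19% = 39.1978%.
39.1978% does not exceed the 50% threshold, so Sofia is not a related party to Beacon Foods Inc.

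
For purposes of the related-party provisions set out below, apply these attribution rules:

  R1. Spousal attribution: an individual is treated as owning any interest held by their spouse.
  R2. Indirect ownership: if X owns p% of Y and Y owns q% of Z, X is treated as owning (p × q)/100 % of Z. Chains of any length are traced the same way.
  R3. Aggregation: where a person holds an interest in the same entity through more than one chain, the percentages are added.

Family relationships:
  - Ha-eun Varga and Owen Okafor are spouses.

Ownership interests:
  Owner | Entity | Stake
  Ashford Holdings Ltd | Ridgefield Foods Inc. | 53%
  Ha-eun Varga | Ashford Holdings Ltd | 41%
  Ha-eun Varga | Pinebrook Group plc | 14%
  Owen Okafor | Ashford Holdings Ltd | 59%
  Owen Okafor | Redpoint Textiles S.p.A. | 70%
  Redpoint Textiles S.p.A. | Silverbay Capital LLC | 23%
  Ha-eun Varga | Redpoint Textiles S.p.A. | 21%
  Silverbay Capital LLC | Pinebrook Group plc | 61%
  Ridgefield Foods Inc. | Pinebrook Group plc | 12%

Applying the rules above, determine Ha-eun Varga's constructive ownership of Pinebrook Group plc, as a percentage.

By spousal attribution (R1), Ha-eun Varga is treated as also owning Owen Okafor's interest in Ashford Holdings Ltd, giving 41% + 59% = 100%.
By spousal attribution (R1), Ha-eun Varga is treated as also owning Owen Okafor's interest in Redpoint Textiles S.p.A, giving 21% + 70% = 91%.
Chain via Ashford Holdings Ltd → Ridgefield Foods Inc. (R2): 100% × 53% × 12% = 6.36% of Pinebrook Group plc.
Chain via Redpoint Textiles S.p.A. → Silverbay Capital LLC (R2): 91% × 23% × 61% = 12.7673% of Pinebrook Group plc.
Direct interest in Pinebrook Group plc: 14%.
Aggregating (R3): 6.36% + 12.7673% + 14% = 33.1273%.

33.1273%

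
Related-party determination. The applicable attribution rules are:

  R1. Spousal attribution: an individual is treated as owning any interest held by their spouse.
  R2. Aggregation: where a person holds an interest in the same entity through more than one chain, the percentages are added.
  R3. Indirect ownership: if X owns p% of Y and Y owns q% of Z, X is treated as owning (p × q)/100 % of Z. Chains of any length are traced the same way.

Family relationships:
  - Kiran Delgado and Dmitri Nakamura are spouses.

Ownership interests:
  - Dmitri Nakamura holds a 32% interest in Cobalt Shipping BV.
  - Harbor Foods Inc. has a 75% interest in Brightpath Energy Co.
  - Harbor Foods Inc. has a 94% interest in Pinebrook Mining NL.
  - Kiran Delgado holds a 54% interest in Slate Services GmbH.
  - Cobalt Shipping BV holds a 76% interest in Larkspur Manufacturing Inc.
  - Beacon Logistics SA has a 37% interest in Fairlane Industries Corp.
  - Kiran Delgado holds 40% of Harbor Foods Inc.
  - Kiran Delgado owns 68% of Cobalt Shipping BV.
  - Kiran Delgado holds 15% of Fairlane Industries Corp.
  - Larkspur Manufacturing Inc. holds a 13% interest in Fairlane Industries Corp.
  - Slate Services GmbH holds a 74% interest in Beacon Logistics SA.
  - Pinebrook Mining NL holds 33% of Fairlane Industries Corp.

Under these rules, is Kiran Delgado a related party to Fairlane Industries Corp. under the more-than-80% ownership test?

No

By spousal attribution (R1), Kiran Delgado is treated as also owning Dmitri Nakamura's interest in Cobalt Shipping BV, giving 68% + 32% = 100%.
Chain via Slate Services GmbH → Beacon Logistics SA (R3): 54% × 74% × 37% = 14.7852% of Fairlane Industries Corp.
Chain via Cobalt Shipping BV → Larkspur Manufacturing Inc. (R3): 100% × 76% × 13% = 9.88% of Fairlane Industries Corp.
Chain via Harbor Foods Inc. → Pinebrook Mining NL (R3): 40% × 94% × 33% = 12.408% of Fairlane Industries Corp.
Direct interest in Fairlane Industries Corp: 15%.
Aggregating (R2): 14.7852% + 9.88% + 12.408% + 15% = 52.0732%.
52.0732% does not exceed the 80% threshold, so Kiran is not a related party to Fairlane Industries Corp.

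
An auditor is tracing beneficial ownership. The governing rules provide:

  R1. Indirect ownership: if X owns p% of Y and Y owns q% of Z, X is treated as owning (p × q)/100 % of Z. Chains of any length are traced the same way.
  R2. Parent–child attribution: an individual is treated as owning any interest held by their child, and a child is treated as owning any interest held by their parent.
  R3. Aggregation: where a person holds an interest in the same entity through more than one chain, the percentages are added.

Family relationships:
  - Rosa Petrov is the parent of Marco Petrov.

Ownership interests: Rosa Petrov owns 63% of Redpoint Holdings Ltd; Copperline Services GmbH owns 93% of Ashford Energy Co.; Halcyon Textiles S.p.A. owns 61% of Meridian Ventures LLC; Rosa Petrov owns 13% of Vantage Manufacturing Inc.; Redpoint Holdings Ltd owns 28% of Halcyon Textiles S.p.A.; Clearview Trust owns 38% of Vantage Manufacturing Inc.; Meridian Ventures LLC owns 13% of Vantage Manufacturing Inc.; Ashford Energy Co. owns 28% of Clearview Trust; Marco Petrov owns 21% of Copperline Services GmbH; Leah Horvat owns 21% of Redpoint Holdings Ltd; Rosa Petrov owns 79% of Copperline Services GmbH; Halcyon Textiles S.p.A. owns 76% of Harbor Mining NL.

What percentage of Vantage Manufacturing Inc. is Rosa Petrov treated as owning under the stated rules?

By parent–child attribution (R2), Rosa Petrov is treated as also owning Marco Petrov's interest in Copperline Services GmbH, giving 79% + 21% = 100%.
Chain via Copperline Services GmbH → Ashford Energy Co. → Clearview Trust (R1): 100% × 93% × 28% × 38% = 9.8952% of Vantage Manufacturing Inc.
Chain via Redpoint Holdings Ltd → Halcyon Textiles S.p.A. → Meridian Ventures LLC (R1): 63% × 28% × 61% × 13% = 1.398852% of Vantage Manufacturing Inc.
Direct interest in Vantage Manufacturing Inc: 13%.
Aggregating (R3): 9.8952% + 1.398852% + 13% = 24.294052%.

24.294052%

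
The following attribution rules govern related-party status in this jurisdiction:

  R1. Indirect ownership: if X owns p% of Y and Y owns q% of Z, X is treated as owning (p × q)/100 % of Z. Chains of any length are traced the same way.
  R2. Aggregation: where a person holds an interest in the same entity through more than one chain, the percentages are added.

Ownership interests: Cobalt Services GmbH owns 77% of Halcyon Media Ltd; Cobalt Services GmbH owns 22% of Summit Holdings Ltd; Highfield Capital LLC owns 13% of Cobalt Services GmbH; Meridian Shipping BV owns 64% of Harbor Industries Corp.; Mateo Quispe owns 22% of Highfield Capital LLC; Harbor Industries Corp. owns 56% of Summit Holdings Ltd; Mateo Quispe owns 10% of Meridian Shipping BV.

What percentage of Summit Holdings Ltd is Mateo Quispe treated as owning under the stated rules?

4.2132%

Chain via Meridian Shipping BV → Harbor Industries Corp. (R1): 10% × 64% × 56% = 3.584% of Summit Holdings Ltd.
Chain via Highfield Capital LLC → Cobalt Services GmbH (R1): 22% × 13% × 22% = 0.6292% of Summit Holdings Ltd.
Aggregating (R2): 3.584% + 0.6292% = 4.2132%.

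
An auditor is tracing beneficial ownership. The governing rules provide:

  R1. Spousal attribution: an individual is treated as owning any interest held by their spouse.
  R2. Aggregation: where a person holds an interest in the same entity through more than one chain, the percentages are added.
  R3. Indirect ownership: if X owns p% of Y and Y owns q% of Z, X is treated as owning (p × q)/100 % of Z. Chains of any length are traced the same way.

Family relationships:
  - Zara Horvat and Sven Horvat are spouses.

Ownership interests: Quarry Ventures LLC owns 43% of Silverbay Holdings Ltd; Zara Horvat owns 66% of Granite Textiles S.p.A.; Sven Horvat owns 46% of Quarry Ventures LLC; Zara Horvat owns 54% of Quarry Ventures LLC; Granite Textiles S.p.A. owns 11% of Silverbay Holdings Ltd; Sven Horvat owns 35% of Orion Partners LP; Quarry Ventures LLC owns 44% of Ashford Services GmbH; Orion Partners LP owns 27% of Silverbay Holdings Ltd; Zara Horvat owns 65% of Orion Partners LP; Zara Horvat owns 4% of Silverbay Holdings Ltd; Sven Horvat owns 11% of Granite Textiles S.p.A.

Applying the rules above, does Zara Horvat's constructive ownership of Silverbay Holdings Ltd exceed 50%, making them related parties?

By spousal attribution (R1), Zara Horvat is treated as also owning Sven Horvat's interest in Quarry Ventures LLC, giving 54% + 46% = 100%.
By spousal attribution (R1), Zara Horvat is treated as also owning Sven Horvat's interest in Orion Partners LP, giving 65% + 35% = 100%.
By spousal attribution (R1), Zara Horvat is treated as also owning Sven Horvat's interest in Granite Textiles S.p.A, giving 66% + 11% = 77%.
Chain via Quarry Ventures LLC (R3): 100% × 43% = 43% of Silverbay Holdings Ltd.
Chain via Orion Partners LP (R3): 100% × 27% = 27% of Silverbay Holdings Ltd.
Chain via Granite Textiles S.p.A. (R3): 77% × 11% = 8.47% of Silverbay Holdings Ltd.
Direct interest in Silverbay Holdings Ltd: 4%.
Aggregating (R2): 43% + 27% + 8.47% + 4% = 82.47%.
82.47% exceeds the 50% threshold, so Zara is a related party to Silverbay Holdings Ltd.

Yes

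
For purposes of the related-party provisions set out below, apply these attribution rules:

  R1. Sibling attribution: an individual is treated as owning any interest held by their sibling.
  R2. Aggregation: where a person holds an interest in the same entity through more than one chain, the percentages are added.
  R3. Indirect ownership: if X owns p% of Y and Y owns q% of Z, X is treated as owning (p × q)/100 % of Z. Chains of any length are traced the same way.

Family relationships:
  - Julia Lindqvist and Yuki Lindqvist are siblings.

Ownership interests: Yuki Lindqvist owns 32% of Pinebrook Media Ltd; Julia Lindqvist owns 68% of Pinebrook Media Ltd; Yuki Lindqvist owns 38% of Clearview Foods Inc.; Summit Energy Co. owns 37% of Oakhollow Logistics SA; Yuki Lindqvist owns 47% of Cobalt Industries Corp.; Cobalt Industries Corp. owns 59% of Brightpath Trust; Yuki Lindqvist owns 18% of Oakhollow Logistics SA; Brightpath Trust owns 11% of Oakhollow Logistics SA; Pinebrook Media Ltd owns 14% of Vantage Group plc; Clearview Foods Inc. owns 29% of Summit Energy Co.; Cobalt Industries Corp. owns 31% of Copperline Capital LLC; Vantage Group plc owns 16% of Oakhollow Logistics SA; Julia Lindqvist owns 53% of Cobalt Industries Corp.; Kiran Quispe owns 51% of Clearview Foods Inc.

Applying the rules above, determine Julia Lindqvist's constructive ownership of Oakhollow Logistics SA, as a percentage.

By sibling attribution (R1), Julia Lindqvist is treated as also owning Yuki Lindqvist's interest in Pinebrook Media Ltd, giving 68% + 32% = 100%.
By sibling attribution (R1), Julia Lindqvist is treated as also owning Yuki Lindqvist's interest in Cobalt Industries Corp, giving 53% + 47% = 100%.
By sibling attribution (R1), Julia Lindqvist is treated as owning Yuki Lindqvist's 38% interest in Clearview Foods Inc.
By sibling attribution (R1), Julia Lindqvist is treated as owning Yuki Lindqvist's 18% interest in Oakhollow Logistics SA.
Chain via Pinebrook Media Ltd → Vantage Group plc (R3): 100% × 14% × 16% = 2.24% of Oakhollow Logistics SA.
Chain via Cobalt Industries Corp. → Brightpath Trust (R3): 100% × 59% × 11% = 6.49% of Oakhollow Logistics SA.
Chain via Clearview Foods Inc. → Summit Energy Co. (R3): 38% × 29% × 37% = 4.0774% of Oakhollow Logistics SA.
Direct interest in Oakhollow Logistics SA: 18%.
Aggregating (R2): 2.24% + 6.49% + 4.0774% + 18% = 30.8074%.

30.8074%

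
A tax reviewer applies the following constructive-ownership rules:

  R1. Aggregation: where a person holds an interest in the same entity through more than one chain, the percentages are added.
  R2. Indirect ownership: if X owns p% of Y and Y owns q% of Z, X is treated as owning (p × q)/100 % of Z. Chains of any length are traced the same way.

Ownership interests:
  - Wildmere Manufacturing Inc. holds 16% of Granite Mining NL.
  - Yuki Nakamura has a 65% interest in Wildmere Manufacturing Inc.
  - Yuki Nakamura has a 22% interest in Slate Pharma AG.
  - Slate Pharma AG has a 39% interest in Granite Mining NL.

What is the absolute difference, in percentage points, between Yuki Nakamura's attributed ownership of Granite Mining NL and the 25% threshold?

6.02

Chain via Wildmere Manufacturing Inc. (R2): 65% × 16% = 10.4% of Granite Mining NL.
Chain via Slate Pharma AG (R2): 22% × 39% = 8.58% of Granite Mining NL.
Aggregating (R1): 10.4% + 8.58% = 18.98%.
18.98% falls short of the 25% threshold by 6.02 percentage points.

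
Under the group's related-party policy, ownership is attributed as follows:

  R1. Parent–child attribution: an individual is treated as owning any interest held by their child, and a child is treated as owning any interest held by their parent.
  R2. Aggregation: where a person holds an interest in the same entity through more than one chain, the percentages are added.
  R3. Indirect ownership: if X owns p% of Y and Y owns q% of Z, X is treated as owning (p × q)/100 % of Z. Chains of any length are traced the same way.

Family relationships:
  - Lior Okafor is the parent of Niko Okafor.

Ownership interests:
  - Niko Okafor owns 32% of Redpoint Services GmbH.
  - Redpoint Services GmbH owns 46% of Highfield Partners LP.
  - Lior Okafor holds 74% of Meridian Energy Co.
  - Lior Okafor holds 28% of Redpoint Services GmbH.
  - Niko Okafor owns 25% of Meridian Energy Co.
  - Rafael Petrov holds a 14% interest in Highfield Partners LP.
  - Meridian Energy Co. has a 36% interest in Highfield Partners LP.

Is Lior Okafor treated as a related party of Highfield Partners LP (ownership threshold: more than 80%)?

No

By parent–child attribution (R1), Lior Okafor is treated as also owning Niko Okafor's interest in Redpoint Services GmbH, giving 28% + 32% = 60%.
By parent–child attribution (R1), Lior Okafor is treated as also owning Niko Okafor's interest in Meridian Energy Co, giving 74% + 25% = 99%.
Chain via Redpoint Services GmbH (R3): 60% × 46% = 27.6% of Highfield Partners LP.
Chain via Meridian Energy Co. (R3): 99% × 36% = 35.64% of Highfield Partners LP.
Aggregating (R2): 27.6% + 35.64% = 63.24%.
63.24% does not exceed the 80% threshold, so Lior is not a related party to Highfield Partners LP.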